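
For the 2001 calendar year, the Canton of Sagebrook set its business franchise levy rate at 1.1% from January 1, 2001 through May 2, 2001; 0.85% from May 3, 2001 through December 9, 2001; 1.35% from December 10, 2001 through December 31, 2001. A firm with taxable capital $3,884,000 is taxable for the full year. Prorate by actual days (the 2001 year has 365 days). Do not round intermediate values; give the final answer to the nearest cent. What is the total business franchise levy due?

January 1 – May 2, 2001: 122 days at 1.1% → $3,884,000 × 1.1% × 122/365 = $14,280.3507
May 3 – December 9, 2001: 221 days at 0.85% → $3,884,000 × 0.85% × 221/365 = $19,989.2986
December 10 – December 31, 2001: 22 days at 1.35% → $3,884,000 × 1.35% × 22/365 = $3,160.4055
Total = $37,430.0548

$37,430.05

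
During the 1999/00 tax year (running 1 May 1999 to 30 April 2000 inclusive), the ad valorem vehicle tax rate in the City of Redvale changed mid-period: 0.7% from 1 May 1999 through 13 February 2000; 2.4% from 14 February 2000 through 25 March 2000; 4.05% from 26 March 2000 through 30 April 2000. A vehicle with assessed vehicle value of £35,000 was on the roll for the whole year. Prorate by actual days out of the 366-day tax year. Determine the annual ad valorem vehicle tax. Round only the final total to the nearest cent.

£426.98

1 May 1999 – 13 February 2000: 289 days at 0.7% → £35,000 × 0.7% × 289/366 = £193.4563
14 February – 25 March 2000: 41 days at 2.4% → £35,000 × 2.4% × 41/366 = £94.0984
26 March – 30 April 2000: 36 days at 4.05% → £35,000 × 4.05% × 36/366 = £139.4262
Total = £426.9809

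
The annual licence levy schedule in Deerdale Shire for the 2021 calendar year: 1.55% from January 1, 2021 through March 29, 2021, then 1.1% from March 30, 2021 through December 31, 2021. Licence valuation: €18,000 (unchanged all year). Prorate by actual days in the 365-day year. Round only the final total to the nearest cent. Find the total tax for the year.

January 1 – March 29, 2021: 88 days at 1.55% → €18,000 × 1.55% × 88/365 = €67.2658
March 30 – December 31, 2021: 277 days at 1.1% → €18,000 × 1.1% × 277/365 = €150.2630
Total = €217.5288

€217.53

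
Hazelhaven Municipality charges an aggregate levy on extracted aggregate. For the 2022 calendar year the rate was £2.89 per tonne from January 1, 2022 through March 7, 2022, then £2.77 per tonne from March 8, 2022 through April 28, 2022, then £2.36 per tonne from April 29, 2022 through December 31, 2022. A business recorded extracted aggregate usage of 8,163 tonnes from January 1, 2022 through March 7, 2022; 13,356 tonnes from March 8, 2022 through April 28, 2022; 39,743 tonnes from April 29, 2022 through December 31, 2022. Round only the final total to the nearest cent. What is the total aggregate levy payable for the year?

January 1 – March 7, 2022: 8,163 tonnes at £2.89/tonne → £23,591.07
March 8 – April 28, 2022: 13,356 tonnes at £2.77/tonne → £36,996.12
April 29 – December 31, 2022: 39,743 tonnes at £2.36/tonne → £93,793.48

£154,380.67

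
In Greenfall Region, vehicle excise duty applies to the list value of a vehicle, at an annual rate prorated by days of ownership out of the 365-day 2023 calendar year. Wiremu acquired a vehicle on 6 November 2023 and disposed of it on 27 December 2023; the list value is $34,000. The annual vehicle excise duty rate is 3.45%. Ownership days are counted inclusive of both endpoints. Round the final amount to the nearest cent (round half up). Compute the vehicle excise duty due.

$167.11

Days held (6 November – 27 December 2023): 52 out of 365
Tax = $34,000 × 3.45% × 52/365 = $167.1123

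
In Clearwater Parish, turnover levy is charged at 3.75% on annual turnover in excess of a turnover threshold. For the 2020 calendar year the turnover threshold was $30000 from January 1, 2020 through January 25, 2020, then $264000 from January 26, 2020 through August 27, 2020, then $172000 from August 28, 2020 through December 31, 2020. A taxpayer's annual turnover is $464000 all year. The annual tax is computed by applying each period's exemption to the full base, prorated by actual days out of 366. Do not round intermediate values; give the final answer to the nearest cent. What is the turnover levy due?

$9287.09

January 1 – January 25, 2020: 25 days, exemption $30000 → ($464000 − $30000) × 3.75% × 25/366 = $1111.6803
January 26 – August 27, 2020: 215 days, exemption $264000 → ($464000 − $264000) × 3.75% × 215/366 = $4405.7377
August 28 – December 31, 2020: 126 days, exemption $172000 → ($464000 − $172000) × 3.75% × 126/366 = $3769.6721
Total = $9287.0902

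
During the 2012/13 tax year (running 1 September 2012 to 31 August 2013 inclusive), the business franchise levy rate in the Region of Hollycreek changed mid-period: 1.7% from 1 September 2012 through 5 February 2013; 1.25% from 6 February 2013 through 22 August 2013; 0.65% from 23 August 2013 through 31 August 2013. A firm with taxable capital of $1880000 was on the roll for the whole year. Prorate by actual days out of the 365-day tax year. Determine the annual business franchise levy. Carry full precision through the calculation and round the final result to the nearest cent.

1 September 2012 – 5 February 2013: 158 days at 1.7% → $1880000 × 1.7% × 158/365 = $13834.7397
6 February – 22 August 2013: 198 days at 1.25% → $1880000 × 1.25% × 198/365 = $12747.9452
23 August – 31 August 2013: 9 days at 0.65% → $1880000 × 0.65% × 9/365 = $301.3151
Total = $26884.0000

$26884.00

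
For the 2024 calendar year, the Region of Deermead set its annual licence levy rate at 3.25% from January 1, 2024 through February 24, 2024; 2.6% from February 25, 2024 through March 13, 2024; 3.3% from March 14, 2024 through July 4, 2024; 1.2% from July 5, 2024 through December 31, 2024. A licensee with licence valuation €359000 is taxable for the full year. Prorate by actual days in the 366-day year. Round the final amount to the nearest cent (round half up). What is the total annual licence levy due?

€7988.73

January 1 – February 24, 2024: 55 days at 3.25% → €359000 × 3.25% × 55/366 = €1753.3128
February 25 – March 13, 2024: 18 days at 2.6% → €359000 × 2.6% × 18/366 = €459.0492
March 14 – July 4, 2024: 113 days at 3.3% → €359000 × 3.3% × 113/366 = €3657.6803
July 5 – December 31, 2024: 180 days at 1.2% → €359000 × 1.2% × 180/366 = €2118.6885
Total = €7988.7309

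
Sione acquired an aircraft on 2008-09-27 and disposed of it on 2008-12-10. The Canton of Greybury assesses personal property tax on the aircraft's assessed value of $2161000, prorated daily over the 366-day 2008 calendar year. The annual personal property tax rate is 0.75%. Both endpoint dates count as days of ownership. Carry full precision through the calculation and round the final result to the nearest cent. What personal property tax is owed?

$3321.21

Days held (2008-09-27 to 2008-12-10): 75 out of 366
Tax = $2161000 × 0.75% × 75/366 = $3321.2090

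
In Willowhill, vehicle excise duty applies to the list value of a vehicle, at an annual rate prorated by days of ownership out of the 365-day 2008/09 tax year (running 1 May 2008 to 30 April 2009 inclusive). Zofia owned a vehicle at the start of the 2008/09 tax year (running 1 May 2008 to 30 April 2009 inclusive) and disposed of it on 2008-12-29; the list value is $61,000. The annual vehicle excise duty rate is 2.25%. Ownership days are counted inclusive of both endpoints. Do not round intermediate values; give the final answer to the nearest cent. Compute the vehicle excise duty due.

Days held (2008-05-01 to 2008-12-29): 243 out of 365
Tax = $61,000 × 2.25% × 243/365 = $913.7466

$913.75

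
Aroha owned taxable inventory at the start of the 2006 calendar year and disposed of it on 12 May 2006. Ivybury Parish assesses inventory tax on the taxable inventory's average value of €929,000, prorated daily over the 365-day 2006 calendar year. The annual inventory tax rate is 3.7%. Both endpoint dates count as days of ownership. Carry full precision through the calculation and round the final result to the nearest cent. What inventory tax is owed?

Days held (1 Jan – 12 May 2006): 132 out of 365
Tax = €929,000 × 3.7% × 132/365 = €12,430.7836

€12,430.78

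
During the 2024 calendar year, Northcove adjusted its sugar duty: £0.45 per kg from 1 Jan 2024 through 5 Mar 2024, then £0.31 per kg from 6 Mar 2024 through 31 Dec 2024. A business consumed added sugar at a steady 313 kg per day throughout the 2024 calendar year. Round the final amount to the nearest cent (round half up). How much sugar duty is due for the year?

£38,361.28

1 Jan – 5 Mar 2024: 65 days × 313 kg/day = 20,345 kg at £0.45/kg → £9,155.25
6 Mar – 31 Dec 2024: 301 days × 313 kg/day = 94,213 kg at £0.31/kg → £29,206.03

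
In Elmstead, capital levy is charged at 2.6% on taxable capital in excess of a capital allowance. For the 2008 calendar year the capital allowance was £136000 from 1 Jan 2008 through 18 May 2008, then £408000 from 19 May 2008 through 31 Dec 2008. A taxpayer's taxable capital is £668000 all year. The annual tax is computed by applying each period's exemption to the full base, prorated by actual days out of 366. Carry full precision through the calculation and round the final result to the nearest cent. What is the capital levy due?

1 Jan – 18 May 2008: 139 days, exemption £136000 → (£668000 − £136000) × 2.6% × 139/366 = £5253.1366
19 May – 31 Dec 2008: 227 days, exemption £408000 → (£668000 − £408000) × 2.6% × 227/366 = £4192.6776
Total = £9445.8142

£9445.81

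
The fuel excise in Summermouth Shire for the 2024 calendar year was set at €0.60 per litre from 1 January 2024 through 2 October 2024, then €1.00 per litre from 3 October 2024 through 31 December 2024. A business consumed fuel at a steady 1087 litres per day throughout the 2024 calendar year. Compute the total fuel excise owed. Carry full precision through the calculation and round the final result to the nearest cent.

1 January – 2 October 2024: 276 days × 1087 litres/day = 300,012 litres at €0.60/litre → €180,007.20
3 October – 31 December 2024: 90 days × 1087 litres/day = 97,830 litres at €1.00/litre → €97,830.00

€277,837.20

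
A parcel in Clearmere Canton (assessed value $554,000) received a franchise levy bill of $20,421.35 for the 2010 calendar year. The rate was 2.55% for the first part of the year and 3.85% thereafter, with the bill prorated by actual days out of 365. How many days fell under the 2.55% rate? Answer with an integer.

Let d = days at the first rate; then 365 − d days at the second rate.
$554,000 × [2.55%·d + 3.85%·(365−d)] / 365 = $20,421.35
Solving gives d = 46, so the new rate took effect on 16 February 2010.

46 days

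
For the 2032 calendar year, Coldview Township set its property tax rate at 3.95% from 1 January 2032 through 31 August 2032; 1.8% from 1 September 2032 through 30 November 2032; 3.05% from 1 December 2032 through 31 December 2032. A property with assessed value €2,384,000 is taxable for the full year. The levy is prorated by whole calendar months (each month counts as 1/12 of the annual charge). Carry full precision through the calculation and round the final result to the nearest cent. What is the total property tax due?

1 January – 31 August 2032: 8 months at 3.95% → €2,384,000 × 3.95% × 8/12 = €62,778.6667
1 September – 30 November 2032: 3 months at 1.8% → €2,384,000 × 1.8% × 3/12 = €10,728.0000
1 December – 31 December 2032: 1 month at 3.05% → €2,384,000 × 3.05% × 1/12 = €6,059.3333
Total = €79,566.0000

€79,566.00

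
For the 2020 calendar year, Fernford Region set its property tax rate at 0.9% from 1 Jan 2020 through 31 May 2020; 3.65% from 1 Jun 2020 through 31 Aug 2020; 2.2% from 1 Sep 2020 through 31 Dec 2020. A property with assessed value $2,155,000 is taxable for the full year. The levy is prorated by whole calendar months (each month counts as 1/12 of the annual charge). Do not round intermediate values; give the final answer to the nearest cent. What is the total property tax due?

$43,548.96

1 Jan – 31 May 2020: 5 months at 0.9% → $2,155,000 × 0.9% × 5/12 = $8,081.2500
1 Jun – 31 Aug 2020: 3 months at 3.65% → $2,155,000 × 3.65% × 3/12 = $19,664.3750
1 Sep – 31 Dec 2020: 4 months at 2.2% → $2,155,000 × 2.2% × 4/12 = $15,803.3333
Total = $43,548.9583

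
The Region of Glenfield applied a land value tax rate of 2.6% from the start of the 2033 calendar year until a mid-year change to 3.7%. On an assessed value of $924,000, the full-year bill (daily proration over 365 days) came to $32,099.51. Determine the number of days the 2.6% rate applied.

Let d = days at the first rate; then 365 − d days at the second rate.
$924,000 × [2.6%·d + 3.7%·(365−d)] / 365 = $32,099.51
Solving gives d = 75, so the new rate took effect on 17 Mar 2033.

75 days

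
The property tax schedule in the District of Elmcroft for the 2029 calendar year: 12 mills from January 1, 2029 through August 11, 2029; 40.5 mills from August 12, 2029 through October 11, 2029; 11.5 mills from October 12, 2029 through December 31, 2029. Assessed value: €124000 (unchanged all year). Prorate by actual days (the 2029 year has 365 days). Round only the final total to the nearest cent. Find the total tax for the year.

January 1 – August 11, 2029: 223 days at 12 mills → €124000 × 1.2% × 223/365 = €909.1068
August 12 – October 11, 2029: 61 days at 40.5 mills → €124000 × 4.05% × 61/365 = €839.2932
October 12 – December 31, 2029: 81 days at 11.5 mills → €124000 × 1.15% × 81/365 = €316.4548
Total = €2064.8548

€2064.85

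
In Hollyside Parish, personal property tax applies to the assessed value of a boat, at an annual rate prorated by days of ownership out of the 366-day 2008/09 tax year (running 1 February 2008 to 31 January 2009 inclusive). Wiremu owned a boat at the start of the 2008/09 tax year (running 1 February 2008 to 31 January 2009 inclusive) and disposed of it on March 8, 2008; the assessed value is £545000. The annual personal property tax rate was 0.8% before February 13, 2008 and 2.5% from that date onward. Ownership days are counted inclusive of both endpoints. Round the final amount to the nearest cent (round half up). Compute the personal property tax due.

£1073.62

February 1 – February 12, 2008: 12 days at 0.8% → £545000 × 0.8% × 12/366 = £142.9508
February 13 – March 8, 2008: 25 days at 2.5% → £545000 × 2.5% × 25/366 = £930.6694
Total = £1073.6202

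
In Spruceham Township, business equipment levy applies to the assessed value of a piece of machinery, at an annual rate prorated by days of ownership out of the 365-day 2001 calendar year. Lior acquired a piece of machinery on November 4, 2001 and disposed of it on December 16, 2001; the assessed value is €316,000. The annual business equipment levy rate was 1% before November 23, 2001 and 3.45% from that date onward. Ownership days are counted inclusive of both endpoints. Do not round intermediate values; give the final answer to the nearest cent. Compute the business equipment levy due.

€881.34

November 4 – November 22, 2001: 19 days at 1% → €316,000 × 1% × 19/365 = €164.4932
November 23 – December 16, 2001: 24 days at 3.45% → €316,000 × 3.45% × 24/365 = €716.8438
Total = €881.3370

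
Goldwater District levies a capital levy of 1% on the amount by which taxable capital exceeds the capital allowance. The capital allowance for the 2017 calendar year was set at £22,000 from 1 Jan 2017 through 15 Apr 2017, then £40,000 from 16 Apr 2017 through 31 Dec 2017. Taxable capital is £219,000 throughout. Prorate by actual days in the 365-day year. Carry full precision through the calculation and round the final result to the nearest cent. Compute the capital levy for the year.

£1,841.78

1 Jan – 15 Apr 2017: 105 days, exemption £22,000 → (£219,000 − £22,000) × 1% × 105/365 = £566.7123
16 Apr – 31 Dec 2017: 260 days, exemption £40,000 → (£219,000 − £40,000) × 1% × 260/365 = £1,275.0685
Total = £1,841.7808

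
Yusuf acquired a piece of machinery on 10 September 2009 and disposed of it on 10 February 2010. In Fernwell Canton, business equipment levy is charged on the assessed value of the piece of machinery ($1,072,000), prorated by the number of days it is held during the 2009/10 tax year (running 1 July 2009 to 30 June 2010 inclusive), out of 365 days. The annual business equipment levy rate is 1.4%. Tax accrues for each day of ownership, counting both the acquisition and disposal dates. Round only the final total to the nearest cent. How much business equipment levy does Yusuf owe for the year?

Days held (10 September 2009 – 10 February 2010): 154 out of 365
Tax = $1,072,000 × 1.4% × 154/365 = $6,332.1425

$6,332.14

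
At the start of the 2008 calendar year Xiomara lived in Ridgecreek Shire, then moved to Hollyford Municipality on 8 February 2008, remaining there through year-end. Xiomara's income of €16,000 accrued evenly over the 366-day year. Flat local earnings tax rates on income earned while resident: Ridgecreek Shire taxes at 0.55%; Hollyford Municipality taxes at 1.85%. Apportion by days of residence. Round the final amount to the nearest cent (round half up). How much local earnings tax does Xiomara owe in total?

€274.40

Ridgecreek Shire, 1 January – 7 February 2008: 38 days → €16,000 × 0.55% × 38/366 = €9.1366
Hollyford Municipality, 8 February – 31 December 2008: 328 days → €16,000 × 1.85% × 328/366 = €265.2678
Total = €274.4044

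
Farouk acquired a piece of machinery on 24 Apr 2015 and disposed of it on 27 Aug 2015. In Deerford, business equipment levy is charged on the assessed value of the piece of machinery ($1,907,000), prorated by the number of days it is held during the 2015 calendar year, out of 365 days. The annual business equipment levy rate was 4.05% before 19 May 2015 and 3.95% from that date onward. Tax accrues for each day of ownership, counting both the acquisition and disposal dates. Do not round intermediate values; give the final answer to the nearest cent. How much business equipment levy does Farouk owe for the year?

$26,133.74

24 Apr – 18 May 2015: 25 days at 4.05% → $1,907,000 × 4.05% × 25/365 = $5,289.9658
19 May – 27 Aug 2015: 101 days at 3.95% → $1,907,000 × 3.95% × 101/365 = $20,843.7712
Total = $26,133.7370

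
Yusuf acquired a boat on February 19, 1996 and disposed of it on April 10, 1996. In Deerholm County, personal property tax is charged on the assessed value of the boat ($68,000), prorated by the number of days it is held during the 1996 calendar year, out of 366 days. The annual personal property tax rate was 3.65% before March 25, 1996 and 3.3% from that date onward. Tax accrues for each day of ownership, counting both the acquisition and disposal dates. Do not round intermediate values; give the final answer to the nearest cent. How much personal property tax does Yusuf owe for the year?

February 19 – March 24, 1996: 35 days at 3.65% → $68,000 × 3.65% × 35/366 = $237.3497
March 25 – April 10, 1996: 17 days at 3.3% → $68,000 × 3.3% × 17/366 = $104.2295
Total = $341.5792

$341.58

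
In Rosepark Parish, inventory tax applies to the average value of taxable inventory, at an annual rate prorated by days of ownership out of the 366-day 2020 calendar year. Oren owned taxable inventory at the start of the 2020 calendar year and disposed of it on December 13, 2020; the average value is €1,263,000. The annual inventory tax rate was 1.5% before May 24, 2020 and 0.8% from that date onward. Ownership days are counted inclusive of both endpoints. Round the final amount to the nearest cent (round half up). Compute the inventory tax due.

January 1 – May 23, 2020: 144 days at 1.5% → €1,263,000 × 1.5% × 144/366 = €7,453.7705
May 24 – December 13, 2020: 204 days at 0.8% → €1,263,000 × 0.8% × 204/366 = €5,631.7377
Total = €13,085.5082

€13,085.51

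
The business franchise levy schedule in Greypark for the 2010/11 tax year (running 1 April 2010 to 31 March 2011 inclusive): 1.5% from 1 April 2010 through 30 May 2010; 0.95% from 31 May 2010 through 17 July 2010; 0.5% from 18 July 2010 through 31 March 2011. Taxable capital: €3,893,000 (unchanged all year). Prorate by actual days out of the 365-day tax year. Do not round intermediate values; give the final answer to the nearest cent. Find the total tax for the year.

€28,168.25

1 April – 30 May 2010: 60 days at 1.5% → €3,893,000 × 1.5% × 60/365 = €9,599.1781
31 May – 17 July 2010: 48 days at 0.95% → €3,893,000 × 0.95% × 48/365 = €4,863.5836
18 July 2010 – 31 March 2011: 257 days at 0.5% → €3,893,000 × 0.5% × 257/365 = €13,705.4932
Total = €28,168.2548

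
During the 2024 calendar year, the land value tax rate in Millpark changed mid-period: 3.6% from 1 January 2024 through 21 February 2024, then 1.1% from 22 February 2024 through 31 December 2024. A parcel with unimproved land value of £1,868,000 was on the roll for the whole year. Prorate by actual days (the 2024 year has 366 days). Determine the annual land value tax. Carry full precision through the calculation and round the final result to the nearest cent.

£27,182.97

1 January – 21 February 2024: 52 days at 3.6% → £1,868,000 × 3.6% × 52/366 = £9,554.3607
22 February – 31 December 2024: 314 days at 1.1% → £1,868,000 × 1.1% × 314/366 = £17,628.6120
Total = £27,182.9727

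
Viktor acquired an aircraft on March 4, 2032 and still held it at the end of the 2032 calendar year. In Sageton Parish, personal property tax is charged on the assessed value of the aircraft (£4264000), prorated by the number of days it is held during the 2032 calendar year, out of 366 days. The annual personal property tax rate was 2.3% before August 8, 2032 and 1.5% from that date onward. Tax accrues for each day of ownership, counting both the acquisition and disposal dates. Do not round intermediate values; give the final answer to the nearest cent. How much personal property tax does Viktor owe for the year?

March 4 – August 7, 2032: 157 days at 2.3% → £4264000 × 2.3% × 157/366 = £42069.1366
August 8 – December 31, 2032: 146 days at 1.5% → £4264000 × 1.5% × 146/366 = £25514.0984
Total = £67583.2350

£67583.23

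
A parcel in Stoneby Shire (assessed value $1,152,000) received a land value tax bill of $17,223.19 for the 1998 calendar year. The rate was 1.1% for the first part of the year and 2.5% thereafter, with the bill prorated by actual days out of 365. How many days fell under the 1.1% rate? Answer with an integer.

262 days

Let d = days at the first rate; then 365 − d days at the second rate.
$1,152,000 × [1.1%·d + 2.5%·(365−d)] / 365 = $17,223.19
Solving gives d = 262, so the new rate took effect on 20 Sep 1998.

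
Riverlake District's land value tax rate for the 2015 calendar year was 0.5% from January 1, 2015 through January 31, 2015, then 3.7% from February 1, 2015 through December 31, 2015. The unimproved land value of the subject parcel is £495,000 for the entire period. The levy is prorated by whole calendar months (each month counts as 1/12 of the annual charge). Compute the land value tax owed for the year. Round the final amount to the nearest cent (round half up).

£16,995.00

January 1 – January 31, 2015: 1 month at 0.5% → £495,000 × 0.5% × 1/12 = £206.2500
February 1 – December 31, 2015: 11 months at 3.7% → £495,000 × 3.7% × 11/12 = £16,788.7500
Total = £16,995.0000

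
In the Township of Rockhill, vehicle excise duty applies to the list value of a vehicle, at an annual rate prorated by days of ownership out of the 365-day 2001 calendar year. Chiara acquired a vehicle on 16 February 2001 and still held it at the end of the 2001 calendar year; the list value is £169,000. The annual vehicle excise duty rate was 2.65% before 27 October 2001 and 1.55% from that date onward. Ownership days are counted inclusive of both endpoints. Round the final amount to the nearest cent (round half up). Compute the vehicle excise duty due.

£3,577.94

16 February – 26 October 2001: 253 days at 2.65% → £169,000 × 2.65% × 253/365 = £3,104.2753
27 October – 31 December 2001: 66 days at 1.55% → £169,000 × 1.55% × 66/365 = £473.6630
Total = £3,577.9384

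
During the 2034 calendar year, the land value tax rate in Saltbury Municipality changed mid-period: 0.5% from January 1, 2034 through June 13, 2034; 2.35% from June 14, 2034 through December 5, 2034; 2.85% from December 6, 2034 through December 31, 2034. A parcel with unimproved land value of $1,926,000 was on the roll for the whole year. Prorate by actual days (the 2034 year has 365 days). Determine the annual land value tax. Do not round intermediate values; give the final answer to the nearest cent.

January 1 – June 13, 2034: 164 days at 0.5% → $1,926,000 × 0.5% × 164/365 = $4,326.9041
June 14 – December 5, 2034: 175 days at 2.35% → $1,926,000 × 2.35% × 175/365 = $21,700.4795
December 6 – December 31, 2034: 26 days at 2.85% → $1,926,000 × 2.85% × 26/365 = $3,910.0438
Total = $29,937.4274

$29,937.43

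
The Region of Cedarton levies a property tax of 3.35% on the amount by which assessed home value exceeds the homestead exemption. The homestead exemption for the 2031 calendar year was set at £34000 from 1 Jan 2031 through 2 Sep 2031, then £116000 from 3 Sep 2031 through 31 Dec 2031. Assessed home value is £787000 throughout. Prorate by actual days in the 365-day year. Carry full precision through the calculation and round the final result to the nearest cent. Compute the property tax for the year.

£24322.38

1 Jan – 2 Sep 2031: 245 days, exemption £34000 → (£787000 − £34000) × 3.35% × 245/365 = £16932.1849
3 Sep – 31 Dec 2031: 120 days, exemption £116000 → (£787000 − £116000) × 3.35% × 120/365 = £7390.1918
Total = £24322.3767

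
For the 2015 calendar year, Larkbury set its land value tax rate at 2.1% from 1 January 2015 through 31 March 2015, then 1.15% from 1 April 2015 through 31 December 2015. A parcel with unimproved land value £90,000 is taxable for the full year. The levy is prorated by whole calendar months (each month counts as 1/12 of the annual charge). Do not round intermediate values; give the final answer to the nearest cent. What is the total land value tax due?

£1,248.75

1 January – 31 March 2015: 3 months at 2.1% → £90,000 × 2.1% × 3/12 = £472.5000
1 April – 31 December 2015: 9 months at 1.15% → £90,000 × 1.15% × 9/12 = £776.2500
Total = £1,248.7500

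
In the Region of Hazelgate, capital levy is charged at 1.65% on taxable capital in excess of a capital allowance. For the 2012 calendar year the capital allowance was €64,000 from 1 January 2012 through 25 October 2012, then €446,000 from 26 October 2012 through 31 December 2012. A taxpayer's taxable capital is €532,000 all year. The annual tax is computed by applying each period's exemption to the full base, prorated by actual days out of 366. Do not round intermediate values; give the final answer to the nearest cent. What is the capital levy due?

1 January – 25 October 2012: 299 days, exemption €64,000 → (€532,000 − €64,000) × 1.65% × 299/366 = €6,308.4098
26 October – 31 December 2012: 67 days, exemption €446,000 → (€532,000 − €446,000) × 1.65% × 67/366 = €259.7623
Total = €6,568.1721

€6,568.17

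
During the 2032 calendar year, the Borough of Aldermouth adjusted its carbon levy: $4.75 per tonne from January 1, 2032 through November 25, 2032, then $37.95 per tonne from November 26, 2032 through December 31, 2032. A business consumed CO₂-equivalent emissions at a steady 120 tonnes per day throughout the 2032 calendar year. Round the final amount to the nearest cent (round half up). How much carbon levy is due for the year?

$352,044.00

January 1 – November 25, 2032: 330 days × 120 tonnes/day = 39,600 tonnes at $4.75/tonne → $188,100.00
November 26 – December 31, 2032: 36 days × 120 tonnes/day = 4,320 tonnes at $37.95/tonne → $163,944.00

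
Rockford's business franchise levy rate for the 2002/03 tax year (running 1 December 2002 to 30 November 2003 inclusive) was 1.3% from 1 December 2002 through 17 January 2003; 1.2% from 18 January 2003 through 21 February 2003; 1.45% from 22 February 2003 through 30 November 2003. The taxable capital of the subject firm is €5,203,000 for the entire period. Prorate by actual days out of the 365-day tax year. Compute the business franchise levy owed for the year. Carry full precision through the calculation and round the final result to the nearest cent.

€73,169.86

1 December 2002 – 17 January 2003: 48 days at 1.3% → €5,203,000 × 1.3% × 48/365 = €8,894.9918
18 January – 21 February 2003: 35 days at 1.2% → €5,203,000 × 1.2% × 35/365 = €5,987.0137
22 February – 30 November 2003: 282 days at 1.45% → €5,203,000 × 1.45% × 282/365 = €58,287.8548
Total = €73,169.8603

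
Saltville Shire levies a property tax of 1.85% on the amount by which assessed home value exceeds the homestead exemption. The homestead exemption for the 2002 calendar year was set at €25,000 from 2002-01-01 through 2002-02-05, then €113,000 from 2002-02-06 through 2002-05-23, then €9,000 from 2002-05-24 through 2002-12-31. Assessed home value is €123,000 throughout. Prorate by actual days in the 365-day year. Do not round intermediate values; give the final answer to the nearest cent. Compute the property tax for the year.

2002-01-01 to 2002-02-05: 36 days, exemption €25,000 → (€123,000 − €25,000) × 1.85% × 36/365 = €178.8164
2002-02-06 to 2002-05-23: 107 days, exemption €113,000 → (€123,000 − €113,000) × 1.85% × 107/365 = €54.2329
2002-05-24 to 2002-12-31: 222 days, exemption €9,000 → (€123,000 − €9,000) × 1.85% × 222/365 = €1,282.7342
Total = €1,515.7836

€1,515.78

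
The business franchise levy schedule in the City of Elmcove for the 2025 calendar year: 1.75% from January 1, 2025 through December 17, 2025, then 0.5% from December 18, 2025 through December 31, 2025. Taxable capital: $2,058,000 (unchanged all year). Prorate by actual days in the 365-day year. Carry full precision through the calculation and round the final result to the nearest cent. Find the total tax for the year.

$35,028.29

January 1 – December 17, 2025: 351 days at 1.75% → $2,058,000 × 1.75% × 351/365 = $34,633.6027
December 18 – December 31, 2025: 14 days at 0.5% → $2,058,000 × 0.5% × 14/365 = $394.6849
Total = $35,028.2877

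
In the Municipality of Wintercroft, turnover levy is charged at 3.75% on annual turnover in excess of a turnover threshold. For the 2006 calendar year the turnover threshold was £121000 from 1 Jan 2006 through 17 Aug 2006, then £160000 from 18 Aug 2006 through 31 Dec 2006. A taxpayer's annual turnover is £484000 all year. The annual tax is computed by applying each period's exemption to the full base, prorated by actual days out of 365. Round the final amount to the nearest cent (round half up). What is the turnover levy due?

1 Jan – 17 Aug 2006: 229 days, exemption £121000 → (£484000 − £121000) × 3.75% × 229/365 = £8540.4452
18 Aug – 31 Dec 2006: 136 days, exemption £160000 → (£484000 − £160000) × 3.75% × 136/365 = £4527.1233
Total = £13067.5685

£13067.57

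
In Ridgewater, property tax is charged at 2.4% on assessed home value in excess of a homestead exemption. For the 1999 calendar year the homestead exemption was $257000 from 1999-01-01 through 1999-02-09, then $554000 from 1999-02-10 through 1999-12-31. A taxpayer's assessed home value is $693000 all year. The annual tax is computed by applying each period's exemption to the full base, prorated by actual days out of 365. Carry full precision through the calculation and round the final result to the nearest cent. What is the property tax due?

$4117.15

1999-01-01 to 1999-02-09: 40 days, exemption $257000 → ($693000 − $257000) × 2.4% × 40/365 = $1146.7397
1999-02-10 to 1999-12-31: 325 days, exemption $554000 → ($693000 − $554000) × 2.4% × 325/365 = $2970.4110
Total = $4117.1507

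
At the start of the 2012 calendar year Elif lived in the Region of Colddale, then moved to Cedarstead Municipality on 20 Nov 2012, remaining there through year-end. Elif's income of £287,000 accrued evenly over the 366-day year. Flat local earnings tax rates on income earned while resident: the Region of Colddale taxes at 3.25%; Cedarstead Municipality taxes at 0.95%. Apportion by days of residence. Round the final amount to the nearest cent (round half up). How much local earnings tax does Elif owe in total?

The Region of Colddale, 1 Jan – 19 Nov 2012: 324 days → £287,000 × 3.25% × 324/366 = £8,257.1311
Cedarstead Municipality, 20 Nov – 31 Dec 2012: 42 days → £287,000 × 0.95% × 42/366 = £312.8770
Total = £8,570.0082

£8,570.01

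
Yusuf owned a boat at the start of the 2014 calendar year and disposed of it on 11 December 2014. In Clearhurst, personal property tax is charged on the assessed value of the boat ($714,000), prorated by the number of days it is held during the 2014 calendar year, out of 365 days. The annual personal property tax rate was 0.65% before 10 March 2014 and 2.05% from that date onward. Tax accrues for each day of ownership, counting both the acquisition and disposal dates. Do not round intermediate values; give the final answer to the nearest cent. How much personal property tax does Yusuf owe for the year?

$11,972.70

1 January – 9 March 2014: 68 days at 0.65% → $714,000 × 0.65% × 68/365 = $864.6247
10 March – 11 December 2014: 277 days at 2.05% → $714,000 × 2.05% × 277/365 = $11,108.0795
Total = $11,972.7041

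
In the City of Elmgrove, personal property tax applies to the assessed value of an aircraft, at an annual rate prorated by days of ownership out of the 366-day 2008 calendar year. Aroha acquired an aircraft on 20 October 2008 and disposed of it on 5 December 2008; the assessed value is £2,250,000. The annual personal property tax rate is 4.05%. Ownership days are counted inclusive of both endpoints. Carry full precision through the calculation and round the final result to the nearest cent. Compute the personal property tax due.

Days held (20 October – 5 December 2008): 47 out of 366
Tax = £2,250,000 × 4.05% × 47/366 = £11,701.8443

£11,701.84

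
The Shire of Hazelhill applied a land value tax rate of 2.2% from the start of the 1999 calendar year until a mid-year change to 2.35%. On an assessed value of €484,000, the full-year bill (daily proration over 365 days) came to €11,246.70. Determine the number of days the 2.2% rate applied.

64 days

Let d = days at the first rate; then 365 − d days at the second rate.
€484,000 × [2.2%·d + 2.35%·(365−d)] / 365 = €11,246.70
Solving gives d = 64, so the new rate took effect on 6 Mar 1999.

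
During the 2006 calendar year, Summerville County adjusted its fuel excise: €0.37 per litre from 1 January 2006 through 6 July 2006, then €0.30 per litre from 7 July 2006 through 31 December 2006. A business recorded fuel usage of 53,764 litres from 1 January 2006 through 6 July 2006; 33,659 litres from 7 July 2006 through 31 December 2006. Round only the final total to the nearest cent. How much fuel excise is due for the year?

€29990.38

1 January – 6 July 2006: 53,764 litres at €0.37/litre → €19892.68
7 July – 31 December 2006: 33,659 litres at €0.30/litre → €10097.70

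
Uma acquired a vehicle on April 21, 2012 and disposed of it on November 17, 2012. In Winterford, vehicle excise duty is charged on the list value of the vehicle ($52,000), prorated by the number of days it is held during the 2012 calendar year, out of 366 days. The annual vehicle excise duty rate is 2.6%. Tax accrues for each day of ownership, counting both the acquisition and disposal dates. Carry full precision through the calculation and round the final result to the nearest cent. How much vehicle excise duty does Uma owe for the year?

$779.43

Days held (April 21 – November 17, 2012): 211 out of 366
Tax = $52,000 × 2.6% × 211/366 = $779.4317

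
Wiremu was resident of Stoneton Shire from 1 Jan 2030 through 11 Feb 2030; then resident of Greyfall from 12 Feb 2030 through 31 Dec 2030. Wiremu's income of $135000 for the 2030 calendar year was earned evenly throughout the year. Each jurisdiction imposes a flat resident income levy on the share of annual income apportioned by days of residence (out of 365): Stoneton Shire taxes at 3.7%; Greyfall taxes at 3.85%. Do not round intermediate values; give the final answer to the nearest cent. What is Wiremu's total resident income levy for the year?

Stoneton Shire, 1 Jan – 11 Feb 2030: 42 days → $135000 × 3.7% × 42/365 = $574.7671
Greyfall, 12 Feb – 31 Dec 2030: 323 days → $135000 × 3.85% × 323/365 = $4599.4315
Total = $5174.1986

$5174.20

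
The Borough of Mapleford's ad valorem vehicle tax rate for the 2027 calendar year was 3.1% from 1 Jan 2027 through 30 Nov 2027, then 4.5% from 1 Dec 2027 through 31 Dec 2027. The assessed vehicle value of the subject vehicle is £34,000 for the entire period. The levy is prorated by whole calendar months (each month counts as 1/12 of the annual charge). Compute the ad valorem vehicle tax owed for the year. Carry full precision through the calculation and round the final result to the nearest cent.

1 Jan – 30 Nov 2027: 11 months at 3.1% → £34,000 × 3.1% × 11/12 = £966.1667
1 Dec – 31 Dec 2027: 1 month at 4.5% → £34,000 × 4.5% × 1/12 = £127.5000
Total = £1,093.6667

£1,093.67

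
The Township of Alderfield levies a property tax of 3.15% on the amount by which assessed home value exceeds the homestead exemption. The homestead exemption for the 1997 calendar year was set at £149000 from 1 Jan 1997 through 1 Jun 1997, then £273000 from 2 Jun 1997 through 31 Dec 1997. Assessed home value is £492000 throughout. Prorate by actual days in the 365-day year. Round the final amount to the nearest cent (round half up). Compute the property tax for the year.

£8525.11

1 Jan – 1 Jun 1997: 152 days, exemption £149000 → (£492000 − £149000) × 3.15% × 152/365 = £4499.4082
2 Jun – 31 Dec 1997: 213 days, exemption £273000 → (£492000 − £273000) × 3.15% × 213/365 = £4025.7000
Total = £8525.1082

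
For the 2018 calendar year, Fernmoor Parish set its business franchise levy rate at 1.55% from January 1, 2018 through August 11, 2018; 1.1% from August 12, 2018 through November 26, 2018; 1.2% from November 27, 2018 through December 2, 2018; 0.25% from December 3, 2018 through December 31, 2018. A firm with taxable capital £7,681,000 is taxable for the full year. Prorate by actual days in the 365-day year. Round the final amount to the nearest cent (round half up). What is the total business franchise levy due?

£100,547.45

January 1 – August 11, 2018: 223 days at 1.55% → £7,681,000 × 1.55% × 223/365 = £72,738.0178
August 12 – November 26, 2018: 107 days at 1.1% → £7,681,000 × 1.1% × 107/365 = £24,768.5945
November 27 – December 2, 2018: 6 days at 1.2% → £7,681,000 × 1.2% × 6/365 = £1,515.1562
December 3 – December 31, 2018: 29 days at 0.25% → £7,681,000 × 0.25% × 29/365 = £1,525.6781
Total = £100,547.4466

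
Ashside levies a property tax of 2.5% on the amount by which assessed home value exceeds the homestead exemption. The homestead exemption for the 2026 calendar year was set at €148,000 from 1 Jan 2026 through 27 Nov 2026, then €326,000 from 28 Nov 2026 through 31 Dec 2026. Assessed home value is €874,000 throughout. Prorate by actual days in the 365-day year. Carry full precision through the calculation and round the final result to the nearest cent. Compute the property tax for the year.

1 Jan – 27 Nov 2026: 331 days, exemption €148,000 → (€874,000 − €148,000) × 2.5% × 331/365 = €16,459.3151
28 Nov – 31 Dec 2026: 34 days, exemption €326,000 → (€874,000 − €326,000) × 2.5% × 34/365 = €1,276.1644
Total = €17,735.4795

€17,735.48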